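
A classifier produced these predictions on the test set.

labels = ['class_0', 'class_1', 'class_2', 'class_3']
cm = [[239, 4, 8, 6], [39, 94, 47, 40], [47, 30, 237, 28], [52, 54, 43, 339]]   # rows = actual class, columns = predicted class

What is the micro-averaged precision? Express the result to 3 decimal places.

Micro-averaging pools counts across classes: ΣTP=909, ΣFP=398, ΣFN=398.
Micro-precision = TP/(TP+FP) on pooled counts = 0.695 (equals overall accuracy in single-label multiclass).

0.695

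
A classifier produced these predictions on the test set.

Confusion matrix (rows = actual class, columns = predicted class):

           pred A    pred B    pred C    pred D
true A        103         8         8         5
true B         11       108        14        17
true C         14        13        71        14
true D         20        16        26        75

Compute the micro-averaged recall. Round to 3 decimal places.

0.683

Micro-averaging pools counts across classes: ΣTP=357, ΣFP=166, ΣFN=166.
Micro-recall = TP/(TP+FN) on pooled counts = 0.683 (equals overall accuracy in single-label multiclass).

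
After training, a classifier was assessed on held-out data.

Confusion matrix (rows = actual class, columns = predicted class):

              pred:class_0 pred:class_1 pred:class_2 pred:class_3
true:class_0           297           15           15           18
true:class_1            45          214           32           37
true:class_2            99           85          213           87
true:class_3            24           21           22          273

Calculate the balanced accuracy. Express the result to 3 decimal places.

0.689

Balanced accuracy = mean of per-class recall.
  class_0: recall = 297/345 = 0.8609
  class_1: recall = 214/328 = 0.6524
  class_2: recall = 213/484 = 0.4401
  class_3: recall = 273/340 = 0.8029
Mean = (0.8609 + 0.6524 + 0.4401 + 0.8029) / 4 = 0.689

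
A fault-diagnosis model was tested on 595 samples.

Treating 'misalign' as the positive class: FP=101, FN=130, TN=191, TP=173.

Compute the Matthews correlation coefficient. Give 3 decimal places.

MCC = (TP·TN − FP·FN) / √((TP+FP)(TP+FN)(TN+FP)(TN+FN))
Numerator = 173·191 − 101·130 = 19913
Denominator = √(274·303·292·321) = √7781818104 = 88214.6139
MCC = 19913 / 88214.6139 = 0.226

0.226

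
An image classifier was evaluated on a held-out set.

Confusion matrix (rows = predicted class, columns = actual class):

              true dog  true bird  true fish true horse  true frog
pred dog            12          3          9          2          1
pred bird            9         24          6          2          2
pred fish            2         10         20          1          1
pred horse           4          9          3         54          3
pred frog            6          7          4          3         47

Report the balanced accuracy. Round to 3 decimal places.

0.607

Balanced accuracy = mean of per-class recall.
  dog: recall = 12/33 = 0.3636
  bird: recall = 24/53 = 0.4528
  fish: recall = 20/42 = 0.4762
  horse: recall = 54/62 = 0.8710
  frog: recall = 47/54 = 0.8704
Mean = (0.3636 + 0.4528 + 0.4762 + 0.8710 + 0.8704) / 5 = 0.607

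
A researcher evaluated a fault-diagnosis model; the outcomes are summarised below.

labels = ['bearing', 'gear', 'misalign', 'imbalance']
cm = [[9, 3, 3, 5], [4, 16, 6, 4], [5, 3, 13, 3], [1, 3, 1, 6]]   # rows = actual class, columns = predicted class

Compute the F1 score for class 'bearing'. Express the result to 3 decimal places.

One-vs-rest for 'bearing': TP = diagonal; FP = other classes predicted 'bearing'; FN = 'bearing' predicted as other.
F1 score = 2·TP/(2·TP+FP+FN).
bearing: TP=9, FP=4+5+1=10, FN=3+3+5=11 → 18/39 = 0.4615

0.462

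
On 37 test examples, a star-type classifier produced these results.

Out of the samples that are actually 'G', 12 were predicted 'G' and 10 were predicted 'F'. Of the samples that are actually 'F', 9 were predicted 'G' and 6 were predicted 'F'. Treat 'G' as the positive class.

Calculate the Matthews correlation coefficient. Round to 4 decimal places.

MCC = (TP·TN − FP·FN) / √((TP+FP)(TP+FN)(TN+FP)(TN+FN))
Numerator = 12·6 − 9·10 = -18
Denominator = √(21·22·15·16) = √110880 = 332.9865
MCC = -18 / 332.9865 = -0.0541

-0.0541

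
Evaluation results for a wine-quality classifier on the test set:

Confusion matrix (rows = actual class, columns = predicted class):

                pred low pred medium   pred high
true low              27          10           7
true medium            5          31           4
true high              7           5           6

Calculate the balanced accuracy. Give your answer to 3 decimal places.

Balanced accuracy = mean of per-class recall.
  low: recall = 27/44 = 0.6136
  medium: recall = 31/40 = 0.7750
  high: recall = 6/18 = 0.3333
Mean = (0.6136 + 0.7750 + 0.3333) / 3 = 0.574

0.574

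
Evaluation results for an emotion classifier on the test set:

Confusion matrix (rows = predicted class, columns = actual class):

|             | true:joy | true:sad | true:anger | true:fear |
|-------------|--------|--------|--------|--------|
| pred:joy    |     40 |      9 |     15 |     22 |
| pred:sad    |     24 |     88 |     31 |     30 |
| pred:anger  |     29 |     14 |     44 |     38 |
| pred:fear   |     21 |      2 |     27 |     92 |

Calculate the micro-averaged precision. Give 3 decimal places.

Micro-averaging pools counts across classes: ΣTP=264, ΣFP=262, ΣFN=262.
Micro-precision = TP/(TP+FP) on pooled counts = 0.502 (equals overall accuracy in single-label multiclass).

0.502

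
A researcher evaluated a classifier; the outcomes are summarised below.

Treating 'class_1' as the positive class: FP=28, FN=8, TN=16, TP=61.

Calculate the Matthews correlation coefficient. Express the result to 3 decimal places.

0.295

MCC = (TP·TN − FP·FN) / √((TP+FP)(TP+FN)(TN+FP)(TN+FN))
Numerator = 61·16 − 28·8 = 752
Denominator = √(89·69·44·24) = √6484896 = 2546.5459
MCC = 752 / 2546.5459 = 0.295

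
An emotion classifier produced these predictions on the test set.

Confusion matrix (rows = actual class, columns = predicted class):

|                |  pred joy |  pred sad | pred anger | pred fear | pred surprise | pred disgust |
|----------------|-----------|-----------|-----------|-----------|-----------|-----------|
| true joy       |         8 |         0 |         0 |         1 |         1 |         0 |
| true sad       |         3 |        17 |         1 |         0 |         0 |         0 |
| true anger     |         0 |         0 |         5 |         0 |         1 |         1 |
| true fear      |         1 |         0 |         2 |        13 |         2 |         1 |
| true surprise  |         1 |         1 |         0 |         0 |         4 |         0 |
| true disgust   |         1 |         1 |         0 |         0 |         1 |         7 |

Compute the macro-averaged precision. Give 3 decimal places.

0.707

Per-class precision (TP/(TP+FP)):
  joy: TP=8, FP=3+0+1+1+1=6 → 8/14 = 0.5714
  sad: TP=17, FP=0+0+0+1+1=2 → 17/19 = 0.8947
  anger: TP=5, FP=0+1+2+0+0=3 → 5/8 = 0.6250
  fear: TP=13, FP=1+0+0+0+0=1 → 13/14 = 0.9286
  surprise: TP=4, FP=1+0+1+2+1=5 → 4/9 = 0.4444
  disgust: TP=7, FP=0+0+1+1+0=2 → 7/9 = 0.7778
Macro-precision = mean = (0.5714 + 0.8947 + 0.6250 + 0.9286 + 0.4444 + 0.7778) / 6 = 0.707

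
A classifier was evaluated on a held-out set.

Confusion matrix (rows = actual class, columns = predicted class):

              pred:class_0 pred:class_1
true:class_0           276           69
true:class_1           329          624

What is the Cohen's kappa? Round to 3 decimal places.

Observed agreement pₒ = trace/N = 900/1298 = 0.6934
Expected agreement pₑ = Σ (rowᵢ·colᵢ)/N² = (345·605 + 953·693)/1298² = 0.5159
κ = (pₒ − pₑ)/(1 − pₑ) = (0.6934 − 0.5159)/(1 − 0.5159) = 0.367

0.367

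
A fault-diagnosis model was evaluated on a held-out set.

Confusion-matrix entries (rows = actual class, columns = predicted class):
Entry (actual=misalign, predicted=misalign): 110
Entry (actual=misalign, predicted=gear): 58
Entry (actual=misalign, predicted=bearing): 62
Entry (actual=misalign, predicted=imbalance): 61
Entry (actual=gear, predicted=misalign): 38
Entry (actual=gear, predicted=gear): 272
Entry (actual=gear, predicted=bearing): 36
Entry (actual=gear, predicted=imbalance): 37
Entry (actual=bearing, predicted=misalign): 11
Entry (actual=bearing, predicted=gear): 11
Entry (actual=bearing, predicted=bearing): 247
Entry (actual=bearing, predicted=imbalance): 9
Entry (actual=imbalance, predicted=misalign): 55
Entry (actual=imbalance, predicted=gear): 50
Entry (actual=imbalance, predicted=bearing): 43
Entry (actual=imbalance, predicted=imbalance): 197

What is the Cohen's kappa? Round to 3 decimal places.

0.514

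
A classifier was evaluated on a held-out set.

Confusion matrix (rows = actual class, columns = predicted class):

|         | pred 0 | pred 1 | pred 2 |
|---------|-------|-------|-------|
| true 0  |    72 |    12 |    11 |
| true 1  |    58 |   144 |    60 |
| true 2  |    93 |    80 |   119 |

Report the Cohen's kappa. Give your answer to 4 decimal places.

0.2792

Observed agreement pₒ = trace/N = 335/649 = 0.51618
Expected agreement pₑ = Σ (rowᵢ·colᵢ)/N² = (95·223 + 262·236 + 292·190)/649² = 0.32881
κ = (pₒ − pₑ)/(1 − pₑ) = (0.51618 − 0.32881)/(1 − 0.32881) = 0.2792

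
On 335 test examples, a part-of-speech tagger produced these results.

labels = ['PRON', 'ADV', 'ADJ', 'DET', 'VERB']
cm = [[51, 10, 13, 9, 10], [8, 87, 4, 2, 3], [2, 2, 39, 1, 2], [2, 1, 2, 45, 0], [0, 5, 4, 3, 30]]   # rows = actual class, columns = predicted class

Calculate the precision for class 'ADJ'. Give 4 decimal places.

Treat 'ADJ' as positive and all other classes as negative.
precision = TP/(TP+FP).
ADJ: TP=39, FP=13+4+2+4=23 → 39/62 = 0.62903

0.6290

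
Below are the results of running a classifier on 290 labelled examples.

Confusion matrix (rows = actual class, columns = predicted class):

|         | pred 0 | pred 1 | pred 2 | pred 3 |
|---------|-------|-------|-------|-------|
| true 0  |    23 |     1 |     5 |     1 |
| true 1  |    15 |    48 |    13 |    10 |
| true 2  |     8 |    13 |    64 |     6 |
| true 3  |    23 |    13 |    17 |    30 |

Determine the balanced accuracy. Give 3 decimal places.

0.597

Balanced accuracy = mean of per-class recall.
  0: recall = 23/30 = 0.7667
  1: recall = 48/86 = 0.5581
  2: recall = 64/91 = 0.7033
  3: recall = 30/83 = 0.3614
Mean = (0.7667 + 0.5581 + 0.7033 + 0.3614) / 4 = 0.597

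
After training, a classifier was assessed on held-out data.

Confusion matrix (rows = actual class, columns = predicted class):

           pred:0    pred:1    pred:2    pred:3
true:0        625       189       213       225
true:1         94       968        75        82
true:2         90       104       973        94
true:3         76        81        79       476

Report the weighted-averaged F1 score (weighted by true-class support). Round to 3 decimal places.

Per-class F1 score (2·TP/(2·TP+FP+FN)):
  0: TP=625, FP=94+90+76=260, FN=189+213+225=627 → 1250/2137 = 0.5849
  1: TP=968, FP=189+104+81=374, FN=94+75+82=251 → 1936/2561 = 0.7560
  2: TP=973, FP=213+75+79=367, FN=90+104+94=288 → 1946/2601 = 0.7482
  3: TP=476, FP=225+82+94=401, FN=76+81+79=236 → 952/1589 = 0.5991
Weighted-F1 score = Σ (supportᵢ/N)·F1 scoreᵢ with N=4444: (1252/4444)·0.5849 + (1219/4444)·0.7560 + (1261/4444)·0.7482 + (712/4444)·0.5991 = 0.680

0.680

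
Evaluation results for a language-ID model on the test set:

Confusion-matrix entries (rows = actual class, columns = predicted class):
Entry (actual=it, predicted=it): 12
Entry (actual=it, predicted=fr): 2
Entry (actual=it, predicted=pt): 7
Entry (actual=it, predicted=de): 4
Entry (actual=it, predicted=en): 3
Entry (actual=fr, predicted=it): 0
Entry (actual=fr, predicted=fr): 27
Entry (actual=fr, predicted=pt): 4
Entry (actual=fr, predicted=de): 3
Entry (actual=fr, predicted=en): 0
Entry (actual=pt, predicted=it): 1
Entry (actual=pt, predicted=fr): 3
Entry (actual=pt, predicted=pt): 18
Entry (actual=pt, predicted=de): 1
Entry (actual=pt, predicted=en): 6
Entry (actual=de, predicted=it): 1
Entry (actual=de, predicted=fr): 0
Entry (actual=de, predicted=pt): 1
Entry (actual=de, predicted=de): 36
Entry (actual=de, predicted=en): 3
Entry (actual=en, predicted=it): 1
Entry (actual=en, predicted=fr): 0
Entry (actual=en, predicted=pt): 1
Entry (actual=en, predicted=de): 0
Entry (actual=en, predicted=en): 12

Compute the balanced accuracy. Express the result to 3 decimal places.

Balanced accuracy = mean of per-class recall.
  it: recall = 12/28 = 0.4286
  fr: recall = 27/34 = 0.7941
  pt: recall = 18/29 = 0.6207
  de: recall = 36/41 = 0.8780
  en: recall = 12/14 = 0.8571
Mean = (0.4286 + 0.7941 + 0.6207 + 0.8780 + 0.8571) / 5 = 0.716

0.716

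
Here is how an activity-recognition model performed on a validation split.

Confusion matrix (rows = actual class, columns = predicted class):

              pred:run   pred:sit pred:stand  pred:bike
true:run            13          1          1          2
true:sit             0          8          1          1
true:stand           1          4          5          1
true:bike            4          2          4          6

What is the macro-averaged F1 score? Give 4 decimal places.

Per-class F1 score (2·TP/(2·TP+FP+FN)):
  run: TP=13, FP=0+1+4=5, FN=1+1+2=4 → 26/35 = 0.74286
  sit: TP=8, FP=1+4+2=7, FN=0+1+1=2 → 16/25 = 0.64000
  stand: TP=5, FP=1+1+4=6, FN=1+4+1=6 → 10/22 = 0.45455
  bike: TP=6, FP=2+1+1=4, FN=4+2+4=10 → 12/26 = 0.46154
Macro-F1 score = mean = (0.74286 + 0.64000 + 0.45455 + 0.46154) / 4 = 0.5747

0.5747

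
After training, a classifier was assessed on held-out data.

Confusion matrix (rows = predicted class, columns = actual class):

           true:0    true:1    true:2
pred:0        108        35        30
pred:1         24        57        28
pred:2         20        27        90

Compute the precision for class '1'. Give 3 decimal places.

0.523

Take TP from the diagonal, FP from the rest of the '1' prediction marginal, FN from the rest of the '1' actual marginal.
precision = TP/(TP+FP).
1: TP=57, FP=24+28=52 → 57/109 = 0.5229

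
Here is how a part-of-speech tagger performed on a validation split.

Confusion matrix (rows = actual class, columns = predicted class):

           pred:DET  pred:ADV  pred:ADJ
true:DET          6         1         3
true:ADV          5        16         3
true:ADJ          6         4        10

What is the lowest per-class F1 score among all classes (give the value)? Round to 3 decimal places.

Per-class F1 score (2·TP/(2·TP+FP+FN)):
  DET: TP=6, FP=5+6=11, FN=1+3=4 → 12/27 = 0.4444
  ADV: TP=16, FP=1+4=5, FN=5+3=8 → 32/45 = 0.7111
  ADJ: TP=10, FP=3+3=6, FN=6+4=10 → 20/36 = 0.5556
Lowest is class 'DET' with F1 score = 0.444.

0.444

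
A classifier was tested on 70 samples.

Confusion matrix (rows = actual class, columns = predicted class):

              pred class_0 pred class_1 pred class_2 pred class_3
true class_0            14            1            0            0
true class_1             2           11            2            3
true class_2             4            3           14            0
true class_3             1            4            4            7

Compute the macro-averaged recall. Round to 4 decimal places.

Per-class recall (TP/(TP+FN)):
  class_0: TP=14, FN=1+0+0=1 → 14/15 = 0.93333
  class_1: TP=11, FN=2+2+3=7 → 11/18 = 0.61111
  class_2: TP=14, FN=4+3+0=7 → 14/21 = 0.66667
  class_3: TP=7, FN=1+4+4=9 → 7/16 = 0.43750
Macro-recall = mean = (0.93333 + 0.61111 + 0.66667 + 0.43750) / 4 = 0.6622

0.6622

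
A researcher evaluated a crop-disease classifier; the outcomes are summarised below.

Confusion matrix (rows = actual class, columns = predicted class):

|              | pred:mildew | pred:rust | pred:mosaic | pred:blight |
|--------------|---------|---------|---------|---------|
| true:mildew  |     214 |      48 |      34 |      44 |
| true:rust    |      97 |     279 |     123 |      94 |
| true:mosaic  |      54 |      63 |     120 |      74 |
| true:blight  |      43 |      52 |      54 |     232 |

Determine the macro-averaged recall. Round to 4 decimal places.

Per-class recall (TP/(TP+FN)):
  mildew: TP=214, FN=48+34+44=126 → 214/340 = 0.62941
  rust: TP=279, FN=97+123+94=314 → 279/593 = 0.47049
  mosaic: TP=120, FN=54+63+74=191 → 120/311 = 0.38585
  blight: TP=232, FN=43+52+54=149 → 232/381 = 0.60892
Macro-recall = mean = (0.62941 + 0.47049 + 0.38585 + 0.60892) / 4 = 0.5237

0.5237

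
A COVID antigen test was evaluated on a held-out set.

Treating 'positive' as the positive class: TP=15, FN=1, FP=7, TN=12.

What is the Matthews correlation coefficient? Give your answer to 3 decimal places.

MCC = (TP·TN − FP·FN) / √((TP+FP)(TP+FN)(TN+FP)(TN+FN))
Numerator = 15·12 − 7·1 = 173
Denominator = √(22·16·19·13) = √86944 = 294.8627
MCC = 173 / 294.8627 = 0.587

0.587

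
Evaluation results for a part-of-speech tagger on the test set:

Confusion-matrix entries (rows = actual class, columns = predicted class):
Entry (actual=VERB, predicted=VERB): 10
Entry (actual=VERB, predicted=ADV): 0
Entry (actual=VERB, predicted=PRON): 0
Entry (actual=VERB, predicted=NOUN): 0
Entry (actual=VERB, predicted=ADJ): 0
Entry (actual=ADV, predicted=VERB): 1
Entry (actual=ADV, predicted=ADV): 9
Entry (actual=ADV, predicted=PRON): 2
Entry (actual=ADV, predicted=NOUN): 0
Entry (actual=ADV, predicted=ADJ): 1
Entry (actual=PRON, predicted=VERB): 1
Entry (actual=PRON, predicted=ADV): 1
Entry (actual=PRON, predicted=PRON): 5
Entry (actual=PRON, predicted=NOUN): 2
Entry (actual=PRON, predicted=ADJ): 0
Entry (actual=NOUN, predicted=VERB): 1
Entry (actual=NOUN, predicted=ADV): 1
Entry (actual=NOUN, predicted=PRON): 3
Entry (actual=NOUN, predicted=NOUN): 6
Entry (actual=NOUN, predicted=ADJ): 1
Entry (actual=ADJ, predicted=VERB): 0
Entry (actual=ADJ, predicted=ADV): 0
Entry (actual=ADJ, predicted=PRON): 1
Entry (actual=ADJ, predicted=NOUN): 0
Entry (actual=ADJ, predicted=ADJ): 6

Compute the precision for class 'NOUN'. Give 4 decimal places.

0.7500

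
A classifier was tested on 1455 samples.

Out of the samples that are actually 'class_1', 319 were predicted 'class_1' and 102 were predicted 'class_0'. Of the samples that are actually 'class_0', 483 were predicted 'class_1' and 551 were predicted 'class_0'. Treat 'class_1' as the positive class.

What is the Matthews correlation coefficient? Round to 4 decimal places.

0.2649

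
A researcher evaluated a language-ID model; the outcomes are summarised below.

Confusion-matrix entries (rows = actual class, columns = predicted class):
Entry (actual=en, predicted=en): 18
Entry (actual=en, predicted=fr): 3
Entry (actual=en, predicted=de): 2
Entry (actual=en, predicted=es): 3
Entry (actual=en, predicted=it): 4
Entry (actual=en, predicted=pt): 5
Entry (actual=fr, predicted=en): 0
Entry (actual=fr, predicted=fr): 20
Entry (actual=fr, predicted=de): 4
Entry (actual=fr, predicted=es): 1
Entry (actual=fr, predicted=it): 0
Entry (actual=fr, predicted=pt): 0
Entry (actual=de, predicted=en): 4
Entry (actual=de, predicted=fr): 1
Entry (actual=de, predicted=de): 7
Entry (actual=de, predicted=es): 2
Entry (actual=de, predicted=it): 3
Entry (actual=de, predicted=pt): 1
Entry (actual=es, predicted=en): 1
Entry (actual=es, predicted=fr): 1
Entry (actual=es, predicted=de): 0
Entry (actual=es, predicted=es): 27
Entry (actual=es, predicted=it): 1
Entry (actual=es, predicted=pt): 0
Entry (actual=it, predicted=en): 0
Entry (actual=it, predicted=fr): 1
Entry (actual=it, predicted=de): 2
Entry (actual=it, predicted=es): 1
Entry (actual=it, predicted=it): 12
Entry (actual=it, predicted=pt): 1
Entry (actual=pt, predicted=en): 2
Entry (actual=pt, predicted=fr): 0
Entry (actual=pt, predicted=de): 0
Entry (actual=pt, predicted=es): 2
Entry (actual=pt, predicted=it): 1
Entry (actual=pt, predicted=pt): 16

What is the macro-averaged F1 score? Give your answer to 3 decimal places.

Per-class F1 score (2·TP/(2·TP+FP+FN)):
  en: TP=18, FP=0+4+1+0+2=7, FN=3+2+3+4+5=17 → 36/60 = 0.6000
  fr: TP=20, FP=3+1+1+1+0=6, FN=0+4+1+0+0=5 → 40/51 = 0.7843
  de: TP=7, FP=2+4+0+2+0=8, FN=4+1+2+3+1=11 → 14/33 = 0.4242
  es: TP=27, FP=3+1+2+1+2=9, FN=1+1+0+1+0=3 → 54/66 = 0.8182
  it: TP=12, FP=4+0+3+1+1=9, FN=0+1+2+1+1=5 → 24/38 = 0.6316
  pt: TP=16, FP=5+0+1+0+1=7, FN=2+0+0+2+1=5 → 32/44 = 0.7273
Macro-F1 score = mean = (0.6000 + 0.7843 + 0.4242 + 0.8182 + 0.6316 + 0.7273) / 6 = 0.664

0.664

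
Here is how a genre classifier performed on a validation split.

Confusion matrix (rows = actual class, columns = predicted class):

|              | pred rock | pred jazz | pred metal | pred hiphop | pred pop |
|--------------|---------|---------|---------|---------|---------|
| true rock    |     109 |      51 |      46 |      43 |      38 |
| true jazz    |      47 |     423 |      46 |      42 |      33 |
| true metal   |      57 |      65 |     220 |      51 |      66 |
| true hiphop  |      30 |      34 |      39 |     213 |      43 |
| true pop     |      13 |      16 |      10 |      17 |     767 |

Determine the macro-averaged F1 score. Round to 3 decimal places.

0.622

Per-class F1 score (2·TP/(2·TP+FP+FN)):
  rock: TP=109, FP=47+57+30+13=147, FN=51+46+43+38=178 → 218/543 = 0.4015
  jazz: TP=423, FP=51+65+34+16=166, FN=47+46+42+33=168 → 846/1180 = 0.7169
  metal: TP=220, FP=46+46+39+10=141, FN=57+65+51+66=239 → 440/820 = 0.5366
  hiphop: TP=213, FP=43+42+51+17=153, FN=30+34+39+43=146 → 426/725 = 0.5876
  pop: TP=767, FP=38+33+66+43=180, FN=13+16+10+17=56 → 1534/1770 = 0.8667
Macro-F1 score = mean = (0.4015 + 0.7169 + 0.5366 + 0.5876 + 0.8667) / 5 = 0.622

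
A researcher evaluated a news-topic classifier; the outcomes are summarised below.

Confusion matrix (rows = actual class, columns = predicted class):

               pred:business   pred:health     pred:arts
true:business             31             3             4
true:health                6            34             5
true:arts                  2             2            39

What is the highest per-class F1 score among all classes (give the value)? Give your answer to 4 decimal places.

0.8571

Per-class F1 score (2·TP/(2·TP+FP+FN)):
  business: TP=31, FP=6+2=8, FN=3+4=7 → 62/77 = 0.80519
  health: TP=34, FP=3+2=5, FN=6+5=11 → 68/84 = 0.80952
  arts: TP=39, FP=4+5=9, FN=2+2=4 → 78/91 = 0.85714
Highest is class 'arts' with F1 score = 0.8571.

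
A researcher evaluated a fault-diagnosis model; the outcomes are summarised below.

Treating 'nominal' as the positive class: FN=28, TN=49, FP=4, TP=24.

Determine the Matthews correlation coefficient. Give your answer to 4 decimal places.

0.4365

MCC = (TP·TN − FP·FN) / √((TP+FP)(TP+FN)(TN+FP)(TN+FN))
Numerator = 24·49 − 4·28 = 1064
Denominator = √(28·52·53·77) = √5941936 = 2437.6087
MCC = 1064 / 2437.6087 = 0.4365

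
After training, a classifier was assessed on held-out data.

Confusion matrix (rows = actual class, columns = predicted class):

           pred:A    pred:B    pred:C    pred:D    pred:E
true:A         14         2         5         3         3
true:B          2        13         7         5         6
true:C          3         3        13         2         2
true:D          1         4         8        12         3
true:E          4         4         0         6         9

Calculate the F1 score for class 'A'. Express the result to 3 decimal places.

0.549

One-vs-rest for 'A': TP = diagonal; FP = other classes predicted 'A'; FN = 'A' predicted as other.
F1 score = 2·TP/(2·TP+FP+FN).
A: TP=14, FP=2+3+1+4=10, FN=2+5+3+3=13 → 28/51 = 0.5490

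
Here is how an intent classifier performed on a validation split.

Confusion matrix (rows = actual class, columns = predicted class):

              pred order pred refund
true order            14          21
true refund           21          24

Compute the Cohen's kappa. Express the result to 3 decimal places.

-0.067

Observed agreement pₒ = trace/N = 38/80 = 0.4750
Expected agreement pₑ = Σ (rowᵢ·colᵢ)/N² = (35·35 + 45·45)/80² = 0.5078
κ = (pₒ − pₑ)/(1 − pₑ) = (0.4750 − 0.5078)/(1 − 0.5078) = -0.067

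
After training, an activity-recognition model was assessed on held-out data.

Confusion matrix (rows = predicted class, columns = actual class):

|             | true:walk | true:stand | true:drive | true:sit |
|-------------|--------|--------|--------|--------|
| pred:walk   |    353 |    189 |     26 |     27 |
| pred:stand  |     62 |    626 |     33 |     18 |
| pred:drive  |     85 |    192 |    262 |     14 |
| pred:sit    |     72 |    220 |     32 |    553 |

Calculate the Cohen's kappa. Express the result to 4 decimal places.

0.5264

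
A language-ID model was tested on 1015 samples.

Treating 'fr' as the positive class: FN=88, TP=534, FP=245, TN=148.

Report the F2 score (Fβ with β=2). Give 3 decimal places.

0.817

Fβ = (1+β²)·TP / ((1+β²)·TP + β²·FN + FP), with β²=4
= 5·534 / (5·534 + 4·88 + 245) = 0.817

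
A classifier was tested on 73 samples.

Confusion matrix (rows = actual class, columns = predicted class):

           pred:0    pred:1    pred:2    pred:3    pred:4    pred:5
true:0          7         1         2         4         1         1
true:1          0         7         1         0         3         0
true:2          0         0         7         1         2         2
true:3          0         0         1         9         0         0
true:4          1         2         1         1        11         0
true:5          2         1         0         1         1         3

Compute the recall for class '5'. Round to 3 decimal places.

recall = TP/(TP+FN).
5: TP=3, FN=2+1+0+1+1=5 → 3/8 = 0.3750

0.375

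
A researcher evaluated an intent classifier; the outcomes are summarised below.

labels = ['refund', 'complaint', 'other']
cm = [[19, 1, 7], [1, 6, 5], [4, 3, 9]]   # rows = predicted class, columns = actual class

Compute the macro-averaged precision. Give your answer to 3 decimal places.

0.589

Per-class precision (TP/(TP+FP)):
  refund: TP=19, FP=1+7=8 → 19/27 = 0.7037
  complaint: TP=6, FP=1+5=6 → 6/12 = 0.5000
  other: TP=9, FP=4+3=7 → 9/16 = 0.5625
Macro-precision = mean = (0.7037 + 0.5000 + 0.5625) / 3 = 0.589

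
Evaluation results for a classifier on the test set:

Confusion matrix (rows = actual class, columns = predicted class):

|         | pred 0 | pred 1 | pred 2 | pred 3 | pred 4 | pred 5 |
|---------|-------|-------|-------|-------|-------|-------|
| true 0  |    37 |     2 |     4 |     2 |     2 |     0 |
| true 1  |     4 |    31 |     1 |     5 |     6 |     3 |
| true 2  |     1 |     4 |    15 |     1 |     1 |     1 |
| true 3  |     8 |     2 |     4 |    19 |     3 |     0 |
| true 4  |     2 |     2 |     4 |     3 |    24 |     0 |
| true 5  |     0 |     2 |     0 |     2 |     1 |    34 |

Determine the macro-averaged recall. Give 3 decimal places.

Per-class recall (TP/(TP+FN)):
  0: TP=37, FN=2+4+2+2+0=10 → 37/47 = 0.7872
  1: TP=31, FN=4+1+5+6+3=19 → 31/50 = 0.6200
  2: TP=15, FN=1+4+1+1+1=8 → 15/23 = 0.6522
  3: TP=19, FN=8+2+4+3+0=17 → 19/36 = 0.5278
  4: TP=24, FN=2+2+4+3+0=11 → 24/35 = 0.6857
  5: TP=34, FN=0+2+0+2+1=5 → 34/39 = 0.8718
Macro-recall = mean = (0.7872 + 0.6200 + 0.6522 + 0.5278 + 0.6857 + 0.8718) / 6 = 0.691

0.691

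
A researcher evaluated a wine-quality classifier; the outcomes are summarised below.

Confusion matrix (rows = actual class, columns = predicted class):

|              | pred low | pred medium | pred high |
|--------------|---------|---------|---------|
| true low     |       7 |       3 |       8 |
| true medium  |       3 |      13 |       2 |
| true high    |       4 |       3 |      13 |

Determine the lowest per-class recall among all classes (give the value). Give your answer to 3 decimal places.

Per-class recall (TP/(TP+FN)):
  low: TP=7, FN=3+8=11 → 7/18 = 0.3889
  medium: TP=13, FN=3+2=5 → 13/18 = 0.7222
  high: TP=13, FN=4+3=7 → 13/20 = 0.6500
Lowest is class 'low' with recall = 0.389.

0.389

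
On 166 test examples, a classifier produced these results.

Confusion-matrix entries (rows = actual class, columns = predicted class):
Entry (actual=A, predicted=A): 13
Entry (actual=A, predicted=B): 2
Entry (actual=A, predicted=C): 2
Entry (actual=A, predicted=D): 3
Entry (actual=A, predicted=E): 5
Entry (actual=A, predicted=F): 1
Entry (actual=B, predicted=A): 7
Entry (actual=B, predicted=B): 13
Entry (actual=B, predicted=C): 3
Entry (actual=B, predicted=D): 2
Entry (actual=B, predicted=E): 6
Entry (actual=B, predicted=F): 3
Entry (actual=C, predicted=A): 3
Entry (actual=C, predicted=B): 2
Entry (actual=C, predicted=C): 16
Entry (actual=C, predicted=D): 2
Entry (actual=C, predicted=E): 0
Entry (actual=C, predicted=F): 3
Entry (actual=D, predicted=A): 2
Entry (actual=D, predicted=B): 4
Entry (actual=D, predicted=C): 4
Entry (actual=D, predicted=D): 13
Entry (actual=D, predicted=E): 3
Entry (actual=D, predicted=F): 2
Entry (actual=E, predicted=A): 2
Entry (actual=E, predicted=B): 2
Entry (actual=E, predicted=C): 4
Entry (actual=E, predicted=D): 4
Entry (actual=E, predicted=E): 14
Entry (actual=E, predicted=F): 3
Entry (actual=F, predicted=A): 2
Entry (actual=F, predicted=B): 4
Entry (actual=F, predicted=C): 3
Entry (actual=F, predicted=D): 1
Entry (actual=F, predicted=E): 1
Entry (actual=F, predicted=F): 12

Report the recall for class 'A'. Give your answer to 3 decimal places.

0.500

One-vs-rest for 'A': TP = diagonal; FP = other classes predicted 'A'; FN = 'A' predicted as other.
recall = TP/(TP+FN).
A: TP=13, FN=2+2+3+5+1=13 → 13/26 = 0.5000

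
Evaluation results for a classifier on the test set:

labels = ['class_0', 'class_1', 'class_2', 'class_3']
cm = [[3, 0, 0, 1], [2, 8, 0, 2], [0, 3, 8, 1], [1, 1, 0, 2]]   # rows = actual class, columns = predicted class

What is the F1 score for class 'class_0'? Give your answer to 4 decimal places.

Take TP from the diagonal, FP from the rest of the 'class_0' prediction marginal, FN from the rest of the 'class_0' actual marginal.
F1 score = 2·TP/(2·TP+FP+FN).
class_0: TP=3, FP=2+0+1=3, FN=0+0+1=1 → 6/10 = 0.60000

0.6000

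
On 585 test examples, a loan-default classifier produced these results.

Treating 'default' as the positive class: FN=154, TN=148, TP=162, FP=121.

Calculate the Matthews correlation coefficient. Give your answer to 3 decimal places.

MCC = (TP·TN − FP·FN) / √((TP+FP)(TP+FN)(TN+FP)(TN+FN))
Numerator = 162·148 − 121·154 = 5342
Denominator = √(283·316·269·302) = √7264951864 = 85234.6870
MCC = 5342 / 85234.6870 = 0.063

0.063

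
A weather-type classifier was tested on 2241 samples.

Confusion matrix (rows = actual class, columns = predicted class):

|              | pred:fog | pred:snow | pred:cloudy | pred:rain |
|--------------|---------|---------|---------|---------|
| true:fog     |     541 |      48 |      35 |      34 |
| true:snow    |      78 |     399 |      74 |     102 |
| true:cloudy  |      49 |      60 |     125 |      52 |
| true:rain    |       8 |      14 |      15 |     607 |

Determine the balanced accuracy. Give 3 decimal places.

0.703

Balanced accuracy = mean of per-class recall.
  fog: recall = 541/658 = 0.8222
  snow: recall = 399/653 = 0.6110
  cloudy: recall = 125/286 = 0.4371
  rain: recall = 607/644 = 0.9425
Mean = (0.8222 + 0.6110 + 0.4371 + 0.9425) / 4 = 0.703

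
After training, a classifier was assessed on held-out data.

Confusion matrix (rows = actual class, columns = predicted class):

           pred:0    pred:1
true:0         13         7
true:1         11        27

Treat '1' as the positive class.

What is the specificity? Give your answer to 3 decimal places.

0.650

Specificity = TN/(TN+FP) = 13/(13+7) = 0.650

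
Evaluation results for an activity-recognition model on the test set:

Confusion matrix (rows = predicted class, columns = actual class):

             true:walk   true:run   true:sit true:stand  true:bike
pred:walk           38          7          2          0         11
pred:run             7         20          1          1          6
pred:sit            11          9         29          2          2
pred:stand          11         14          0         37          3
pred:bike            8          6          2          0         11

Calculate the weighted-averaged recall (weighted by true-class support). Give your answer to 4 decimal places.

0.5672

Per-class recall (TP/(TP+FN)):
  walk: TP=38, FN=7+11+11+8=37 → 38/75 = 0.50667
  run: TP=20, FN=7+9+14+6=36 → 20/56 = 0.35714
  sit: TP=29, FN=2+1+0+2=5 → 29/34 = 0.85294
  stand: TP=37, FN=0+1+2+0=3 → 37/40 = 0.92500
  bike: TP=11, FN=11+6+2+3=22 → 11/33 = 0.33333
Weighted-recall = Σ (supportᵢ/N)·recallᵢ with N=238: (75/238)·0.50667 + (56/238)·0.35714 + (34/238)·0.85294 + (40/238)·0.92500 + (33/238)·0.33333 = 0.5672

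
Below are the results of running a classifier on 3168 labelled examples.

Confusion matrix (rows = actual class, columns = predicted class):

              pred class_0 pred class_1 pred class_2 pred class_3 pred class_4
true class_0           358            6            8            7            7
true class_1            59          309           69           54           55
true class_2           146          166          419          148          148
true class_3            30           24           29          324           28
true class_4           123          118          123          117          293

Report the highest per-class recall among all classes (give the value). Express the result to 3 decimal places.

Per-class recall (TP/(TP+FN)):
  class_0: TP=358, FN=6+8+7+7=28 → 358/386 = 0.9275
  class_1: TP=309, FN=59+69+54+55=237 → 309/546 = 0.5659
  class_2: TP=419, FN=146+166+148+148=608 → 419/1027 = 0.4080
  class_3: TP=324, FN=30+24+29+28=111 → 324/435 = 0.7448
  class_4: TP=293, FN=123+118+123+117=481 → 293/774 = 0.3786
Highest is class 'class_0' with recall = 0.927.

0.927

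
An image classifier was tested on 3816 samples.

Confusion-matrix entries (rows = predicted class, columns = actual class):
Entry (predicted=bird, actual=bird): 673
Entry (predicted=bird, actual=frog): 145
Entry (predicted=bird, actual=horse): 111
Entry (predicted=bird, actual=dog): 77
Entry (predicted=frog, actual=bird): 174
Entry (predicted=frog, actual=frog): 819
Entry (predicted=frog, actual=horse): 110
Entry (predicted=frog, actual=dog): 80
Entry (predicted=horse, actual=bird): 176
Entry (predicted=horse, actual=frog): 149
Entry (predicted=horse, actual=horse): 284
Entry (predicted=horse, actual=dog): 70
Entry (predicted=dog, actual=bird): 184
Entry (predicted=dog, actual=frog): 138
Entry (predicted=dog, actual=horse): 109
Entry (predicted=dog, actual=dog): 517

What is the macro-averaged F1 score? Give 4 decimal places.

0.5829

Per-class F1 score (2·TP/(2·TP+FP+FN)):
  bird: TP=673, FP=145+111+77=333, FN=174+176+184=534 → 1346/2213 = 0.60822
  frog: TP=819, FP=174+110+80=364, FN=145+149+138=432 → 1638/2434 = 0.67297
  horse: TP=284, FP=176+149+70=395, FN=111+110+109=330 → 568/1293 = 0.43929
  dog: TP=517, FP=184+138+109=431, FN=77+80+70=227 → 1034/1692 = 0.61111
Macro-F1 score = mean = (0.60822 + 0.67297 + 0.43929 + 0.61111) / 4 = 0.5829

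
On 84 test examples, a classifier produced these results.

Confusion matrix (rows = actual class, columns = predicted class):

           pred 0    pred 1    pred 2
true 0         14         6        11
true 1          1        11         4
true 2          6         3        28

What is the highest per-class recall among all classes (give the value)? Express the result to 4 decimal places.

Per-class recall (TP/(TP+FN)):
  0: TP=14, FN=6+11=17 → 14/31 = 0.45161
  1: TP=11, FN=1+4=5 → 11/16 = 0.68750
  2: TP=28, FN=6+3=9 → 28/37 = 0.75676
Highest is class '2' with recall = 0.7568.

0.7568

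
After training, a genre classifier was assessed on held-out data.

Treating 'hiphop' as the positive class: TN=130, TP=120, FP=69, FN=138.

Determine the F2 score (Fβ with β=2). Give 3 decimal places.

Fβ = (1+β²)·TP / ((1+β²)·TP + β²·FN + FP), with β²=4
= 5·120 / (5·120 + 4·138 + 69) = 0.491

0.491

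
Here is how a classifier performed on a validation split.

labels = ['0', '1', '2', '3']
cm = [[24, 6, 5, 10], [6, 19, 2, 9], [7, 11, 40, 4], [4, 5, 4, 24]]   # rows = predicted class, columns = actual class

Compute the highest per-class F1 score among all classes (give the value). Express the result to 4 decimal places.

0.7080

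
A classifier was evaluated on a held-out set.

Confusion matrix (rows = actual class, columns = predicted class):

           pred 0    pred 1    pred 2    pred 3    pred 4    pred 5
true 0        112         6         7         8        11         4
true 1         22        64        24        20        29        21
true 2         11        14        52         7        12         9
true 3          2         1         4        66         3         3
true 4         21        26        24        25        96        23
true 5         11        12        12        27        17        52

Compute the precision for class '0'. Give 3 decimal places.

Take TP from the diagonal, FP from the rest of the '0' prediction marginal, FN from the rest of the '0' actual marginal.
precision = TP/(TP+FP).
0: TP=112, FP=22+11+2+21+11=67 → 112/179 = 0.6257

0.626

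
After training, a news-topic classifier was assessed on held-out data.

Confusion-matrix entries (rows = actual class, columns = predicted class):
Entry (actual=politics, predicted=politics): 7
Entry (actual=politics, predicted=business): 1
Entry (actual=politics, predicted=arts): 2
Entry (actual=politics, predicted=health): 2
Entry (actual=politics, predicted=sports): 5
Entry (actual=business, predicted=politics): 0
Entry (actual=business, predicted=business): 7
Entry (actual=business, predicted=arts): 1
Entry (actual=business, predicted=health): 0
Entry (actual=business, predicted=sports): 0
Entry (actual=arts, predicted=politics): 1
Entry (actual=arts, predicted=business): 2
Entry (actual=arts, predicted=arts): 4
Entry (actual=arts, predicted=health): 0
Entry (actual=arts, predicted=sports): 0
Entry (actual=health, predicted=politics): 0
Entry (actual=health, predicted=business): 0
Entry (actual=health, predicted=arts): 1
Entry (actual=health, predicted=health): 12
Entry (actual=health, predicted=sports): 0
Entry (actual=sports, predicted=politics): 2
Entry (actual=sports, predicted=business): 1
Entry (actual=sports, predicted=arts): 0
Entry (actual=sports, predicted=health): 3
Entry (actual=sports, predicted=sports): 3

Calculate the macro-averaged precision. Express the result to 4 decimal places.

0.5834

Per-class precision (TP/(TP+FP)):
  politics: TP=7, FP=0+1+0+2=3 → 7/10 = 0.70000
  business: TP=7, FP=1+2+0+1=4 → 7/11 = 0.63636
  arts: TP=4, FP=2+1+1+0=4 → 4/8 = 0.50000
  health: TP=12, FP=2+0+0+3=5 → 12/17 = 0.70588
  sports: TP=3, FP=5+0+0+0=5 → 3/8 = 0.37500
Macro-precision = mean = (0.70000 + 0.63636 + 0.50000 + 0.70588 + 0.37500) / 5 = 0.5834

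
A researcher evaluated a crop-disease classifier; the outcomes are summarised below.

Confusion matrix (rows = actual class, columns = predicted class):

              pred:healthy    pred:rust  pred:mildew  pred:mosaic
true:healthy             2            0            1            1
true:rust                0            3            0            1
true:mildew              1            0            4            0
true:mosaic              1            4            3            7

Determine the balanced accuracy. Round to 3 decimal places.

0.629

Balanced accuracy = mean of per-class recall.
  healthy: recall = 2/4 = 0.5000
  rust: recall = 3/4 = 0.7500
  mildew: recall = 4/5 = 0.8000
  mosaic: recall = 7/15 = 0.4667
Mean = (0.5000 + 0.7500 + 0.8000 + 0.4667) / 4 = 0.629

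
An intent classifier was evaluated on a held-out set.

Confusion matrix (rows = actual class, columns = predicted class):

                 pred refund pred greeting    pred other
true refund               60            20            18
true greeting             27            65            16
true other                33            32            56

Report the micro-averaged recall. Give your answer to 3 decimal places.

0.554

Micro-averaging pools counts across classes: ΣTP=181, ΣFP=146, ΣFN=146.
Micro-recall = TP/(TP+FN) on pooled counts = 0.554 (equals overall accuracy in single-label multiclass).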